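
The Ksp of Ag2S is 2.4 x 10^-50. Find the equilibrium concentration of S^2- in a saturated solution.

[S^2-] ≈ 1.8e-17 M

Ag2S(s) ⇌ 2 Ag^+ + S^2-
Ksp = [Ag^+]^2[S^2-]
With molar solubility s: [Ag^+] = 2s, [S^2-] = s.
Ksp = (2s)^2s = 4s^3
s = (2.4 x 10^-50 / 4)^(1/3) = 1.82 × 10^-17 M
[S^2-] = s = 1.8 × 10^-17 M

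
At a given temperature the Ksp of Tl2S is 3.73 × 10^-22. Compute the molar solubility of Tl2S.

s ≈ 4.53 × 10^-8 M

Tl2S(s) ⇌ 2 Tl^+(aq) + S^2-(aq)
Ksp = [Tl^+]^2[S^2-]
Let s = molar solubility. Then [Tl^+] = 2s and [S^2-] = s.
Ksp = (2s)^2s = 4s^3
s^3 = 3.73 × 10^-22 / 4, so s = 4.53 × 10^-8 M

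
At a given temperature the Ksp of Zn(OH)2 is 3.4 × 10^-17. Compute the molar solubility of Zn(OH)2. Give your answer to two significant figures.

Zn(OH)2(s) <=> Zn^2+(aq) + 2 OH^-(aq)
Ksp = [Zn^2+][OH^-]^2
Let s = molar solubility. Then [Zn^2+] = s and [OH^-] = 2s.
Ksp = s(2s)^2 = 4s^3
s^3 = 3.4 × 10^-17 / 4, so s = 2.0 × 10^-6 M

2.0 × 10^-6 M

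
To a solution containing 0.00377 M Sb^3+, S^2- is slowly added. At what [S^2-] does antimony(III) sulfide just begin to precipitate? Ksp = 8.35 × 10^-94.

Sb2S3(s) ⇌ 2 Sb^3+ + 3 S^2-
Ksp = [Sb^3+]^2[S^2-]^3
Precipitation begins when Q = Ksp. With [Sb^3+] = 0.00377 M:
8.35 × 10^-94 = (0.00377)^2 × [S^2-]^3
[S^2-] = (8.35 × 10^-94 / 1.421 × 10^-5)^(1/3) = 3.89 × 10^-30 M

3.89e-30 M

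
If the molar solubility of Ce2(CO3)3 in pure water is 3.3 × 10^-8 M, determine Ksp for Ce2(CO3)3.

Ce2(CO3)3(s) <=> 2 Ce^3+ + 3 CO3^2-
For each mole of Ce2(CO3)3 that dissolves: [Ce^3+] = 2s, [CO3^2-] = 3s.
Ksp = [Ce^3+]^2[CO3^2-]^3
Ksp = (2s)^2(3s)^3 = 108s^5
Ksp = 108 × (3.3 × 10^-8)^5 = 4.2 x 10^-36

Ksp = 4.2 × 10^-36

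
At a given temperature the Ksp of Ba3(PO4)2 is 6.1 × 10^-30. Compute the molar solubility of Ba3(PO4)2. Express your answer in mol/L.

s ≈ 5.6 x 10^-7 M

Ba3(PO4)2(s) ⇌ 3 Ba^2+(aq) + 2 PO4^3-(aq)
Ksp = [Ba^2+]^3[PO4^3-]^2
For each mole of Ba3(PO4)2 that dissolves: [Ba^2+] = 3s, [PO4^3-] = 2s.
Substituting: Ksp = (3s)^3(2s)^2 = 108s^5
s = (6.1 × 10^-30 / 108)^(1/5) = 5.6 × 10^-7 M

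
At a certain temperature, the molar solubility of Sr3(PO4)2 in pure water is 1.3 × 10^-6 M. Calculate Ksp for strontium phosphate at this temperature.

Ksp ≈ 4.0 × 10^-28

Sr3(PO4)2(s) ⇌ 3 Sr^2+ + 2 PO4^3-
With molar solubility s: [Sr^2+] = 3s, [PO4^3-] = 2s.
Ksp = [Sr^2+]^3[PO4^3-]^2
Ksp = (3s)^3(2s)^2 = 108s^5
With s = 1.3 x 10^-6: Ksp = 4.0 × 10^-28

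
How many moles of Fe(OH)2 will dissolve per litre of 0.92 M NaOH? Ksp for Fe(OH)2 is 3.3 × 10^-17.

s ≈ 3.9 × 10^-17 M

Fe(OH)2(s) <=> Fe^2+ + 2 OH^-
Ksp = [Fe^2+][OH^-]^2
Let s be the molar solubility in this solution. [Fe^2+] = s, [OH^-] = 0.92 + 2s ≈ 0.92 (common-ion effect: OH^- is already 0.92 M).
Ksp ≈ s × (0.92)^2
s = 3.9 × 10^-17 M
Check: 2s = 7.8 x 10^-17 ≪ 0.92, so the approximation is valid.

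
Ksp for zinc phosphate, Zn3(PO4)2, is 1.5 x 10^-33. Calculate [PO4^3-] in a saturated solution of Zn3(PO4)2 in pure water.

Zn3(PO4)2(s) ⇌ 3 Zn^2+(aq) + 2 PO4^3-(aq)
Ksp = [Zn^2+]^3[PO4^3-]^2
With molar solubility s: [Zn^2+] = 3s, [PO4^3-] = 2s.
So Ksp = (3s)^3 × (2s)^2 = 108s^5
s = (1.5 x 10^-33 / 108)^(1/5) = 1.07 × 10^-7 M
[PO4^3-] = 2s = 2.1 × 10^-7 M

[PO4^3-] ≈ 2.1 × 10^-7 M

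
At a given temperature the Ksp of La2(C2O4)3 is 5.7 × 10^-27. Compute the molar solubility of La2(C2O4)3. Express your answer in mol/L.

La2(C2O4)3(s) ⇌ 2 La^3+ + 3 C2O4^2-
Ksp = [La^3+]^2[C2O4^2-]^3
Let s = molar solubility. Then [La^3+] = 2s and [C2O4^2-] = 3s.
Substituting: Ksp = (2s)^2(3s)^3 = 108s^5
Solving, s = (5.7 × 10^-27/108)^(1/5) = 2.2 × 10^-6 M

s = 2.2 × 10^-6 M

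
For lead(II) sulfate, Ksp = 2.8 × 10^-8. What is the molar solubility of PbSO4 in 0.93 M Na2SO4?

3.0 x 10^-8 M

PbSO4(s) ⇌ Pb^2+ + SO4^2-
Ksp = [Pb^2+][SO4^2-]
Let s be the molar solubility in this solution. [Pb^2+] = s, [SO4^2-] = 0.93 + s ≈ 0.93 (since SO4^2- from Na2SO4 dominates).
Ksp ≈ s × 0.93
s = 3.0 × 10^-8 M
Check: s = 3.0 × 10^-8 ≪ 0.93, so the approximation is valid.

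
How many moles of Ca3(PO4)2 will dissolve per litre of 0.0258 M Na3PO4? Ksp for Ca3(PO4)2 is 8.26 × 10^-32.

s = 1.66 × 10^-10 M

Ca3(PO4)2(s) ⇌ 3 Ca^2+ + 2 PO4^3-
Ksp = [Ca^2+]^3[PO4^3-]^2
If s mol/L dissolves here, [Ca^2+] = 3s, [PO4^3-] = 0.0258 + 2s ≈ 0.0258 (Ksp is small, so little additional dissolves).
Ksp ≈ (3s)^3 × (0.0258)^2
s = 1.66 x 10^-10 M
Check: 2s = 3.3 x 10^-10 ≪ 0.0258, so the approximation is valid.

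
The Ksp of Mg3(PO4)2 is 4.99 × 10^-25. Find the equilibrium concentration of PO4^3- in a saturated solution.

1.08 x 10^-5 M

Mg3(PO4)2(s) ⇌ 3 Mg^2+ + 2 PO4^3-
Ksp = [Mg^2+]^3[PO4^3-]^2
With molar solubility s: [Mg^2+] = 3s, [PO4^3-] = 2s.
Substituting: Ksp = (3s)^3(2s)^2 = 108s^5
s^5 = 4.99 × 10^-25 / 108, so s = 5.407 × 10^-6 M
[PO4^3-] = 2s = 1.08 x 10^-5 M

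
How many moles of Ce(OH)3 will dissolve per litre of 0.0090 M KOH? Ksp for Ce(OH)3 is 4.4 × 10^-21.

Ce(OH)3(s) ⇌ Ce^3+(aq) + 3 OH^-(aq)
Ksp = [Ce^3+][OH^-]^3
Let s = moles of Ce(OH)3 that dissolve per litre. [Ce^3+] = s, [OH^-] = 0.0090 + 3s ≈ 0.0090 (since OH^- from KOH dominates).
Ksp ≈ s × (0.0090)^3
s = 6.0 × 10^-15 M
Check: 3s = 1.8 × 10^-14 ≪ 0.0090, so the approximation is valid.

s ≈ 6.0e-15 M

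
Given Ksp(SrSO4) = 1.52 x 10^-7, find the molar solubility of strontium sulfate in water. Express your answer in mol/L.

s ≈ 3.90 x 10^-4 M

SrSO4(s) ⇌ Sr^2+(aq) + SO4^2-(aq)
Ksp = [Sr^2+][SO4^2-]
If s mol/L of SrSO4 dissolves, [Sr^2+] = s and [SO4^2-] = s.
Ksp = s^2
s = (1.52 x 10^-7)^(1/2) = 3.90 x 10^-4 M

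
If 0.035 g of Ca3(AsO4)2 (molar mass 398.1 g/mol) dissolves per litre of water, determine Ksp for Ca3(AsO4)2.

Molar solubility s = (3.5 x 10^-2 g/L) / (398.1 g/mol) = 8.79 x 10^-5 M.
Ca3(AsO4)2(s) ⇌ 3 Ca^2+ + 2 AsO4^3-
For each mole of Ca3(AsO4)2 that dissolves: [Ca^2+] = 3s, [AsO4^3-] = 2s.
Ksp = [Ca^2+]^3[AsO4^3-]^2
Substituting: Ksp = (3s)^3(2s)^2 = 108s^5
Ksp = 108 × (8.79 × 10^-5)^5 = 5.7 × 10^-19

Ksp = 5.7 × 10^-19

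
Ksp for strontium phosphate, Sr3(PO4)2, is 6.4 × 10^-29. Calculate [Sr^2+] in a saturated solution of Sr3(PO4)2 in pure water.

Sr3(PO4)2(s) ⇌ 3 Sr^2+(aq) + 2 PO4^3-(aq)
Ksp = [Sr^2+]^3[PO4^3-]^2
For each mole of Sr3(PO4)2 that dissolves: [Sr^2+] = 3s, [PO4^3-] = 2s.
Ksp = (3s)^3(2s)^2 = 108s^5
s = (6.4 × 10^-29 / 108)^(1/5) = 9.01 × 10^-7 M
[Sr^2+] = 3s = 2.7 × 10^-6 M

2.7 × 10^-6 M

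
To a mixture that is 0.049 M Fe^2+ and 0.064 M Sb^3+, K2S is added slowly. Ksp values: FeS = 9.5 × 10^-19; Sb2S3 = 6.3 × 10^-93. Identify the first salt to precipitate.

Each salt begins to precipitate when Q = Ksp, i.e. when [S^2-] reaches its threshold.
For FeS: 9.5 × 10^-19 = 0.049 × [S^2-]  ⇒  [S^2-] = 1.9 x 10^-17 M.
For Sb2S3: 6.3 × 10^-93 = (0.064)^2 × [S^2-]^3  ⇒  [S^2-] = 1.2 × 10^-30 M.
The salt with the lower threshold [S^2-] precipitates first: Sb2S3.

Sb2S3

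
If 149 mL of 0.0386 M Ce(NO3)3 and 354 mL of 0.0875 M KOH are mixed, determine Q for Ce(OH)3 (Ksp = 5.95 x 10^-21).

Total volume = 149 + 354 = 503 mL.
[Ce^3+] = 3.86 × 10^-2 × (149/503) = 1.143 × 10^-2 M
[OH^-] = 8.75 × 10^-2 × (354/503) = 6.158 × 10^-2 M
Ce(OH)3(s) <=> Ce^3+ + 3 OH^-, so Q = [Ce^3+][OH^-]^3
Q = (1.143 × 10^-2)(6.158 × 10^-2)^3 = 2.67 × 10^-6
Q > Ksp, so Ce(OH)3 will precipitate.

Q = 2.67 x 10^-6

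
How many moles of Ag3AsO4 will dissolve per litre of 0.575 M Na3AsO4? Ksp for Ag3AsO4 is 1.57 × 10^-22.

Ag3AsO4(s) <=> 3 Ag^+(aq) + AsO4^3-(aq)
Ksp = [Ag^+]^3[AsO4^3-]
If s mol/L dissolves here, [Ag^+] = 3s, [AsO4^3-] = 0.575 + s ≈ 0.575 (common-ion effect: AsO4^3- is already 0.575 M).
Ksp ≈ (3s)^3 × 0.575
s = 2.16 x 10^-8 M
Check: s = 2.2 × 10^-8 ≪ 0.575, so the approximation is valid.

s = 2.16 × 10^-8 M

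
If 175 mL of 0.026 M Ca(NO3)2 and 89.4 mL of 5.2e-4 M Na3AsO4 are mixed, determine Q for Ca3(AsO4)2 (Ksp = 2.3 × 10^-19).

Total volume = 175 + 89.4 = 264.4 mL.
[Ca^2+] = 2.6 × 10^-2 × (175/264.4) = 1.72 × 10^-2 M
[AsO4^3-] = 5.2 × 10^-4 × (89.4/264.4) = 1.76 × 10^-4 M
Ca3(AsO4)2(s) ⇌ 3 Ca^2+(aq) + 2 AsO4^3-(aq), so Q = [Ca^2+]^3[AsO4^3-]^2
Q = (1.72 × 10^-2)^3(1.76 × 10^-4)^2 = 1.6 × 10^-13
Q > Ksp, so Ca3(AsO4)2 will precipitate.

1.6 × 10^-13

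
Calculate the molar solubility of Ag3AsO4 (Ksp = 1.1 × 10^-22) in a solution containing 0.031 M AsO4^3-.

s = 5.1 × 10^-8 M

Ag3AsO4(s) ⇌ 3 Ag^+ + AsO4^3-
Ksp = [Ag^+]^3[AsO4^3-]
If s mol/L dissolves here, [Ag^+] = 3s, [AsO4^3-] = 0.031 + s ≈ 0.031 (since the AsO4^3- already present dominates).
Ksp ≈ (3s)^3 × 0.031
s = 5.1 × 10^-8 M
Check: s = 5.1 × 10^-8 ≪ 0.031, so the approximation is valid.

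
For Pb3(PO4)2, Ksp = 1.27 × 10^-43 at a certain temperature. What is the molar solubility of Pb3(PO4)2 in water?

Pb3(PO4)2(s) ⇌ 3 Pb^2+ + 2 PO4^3-
Ksp = [Pb^2+]^3[PO4^3-]^2
For each mole of Pb3(PO4)2 that dissolves: [Pb^2+] = 3s, [PO4^3-] = 2s.
Substituting: Ksp = (3s)^3(2s)^2 = 108s^5
s = (1.27 × 10^-43 / 108)^(1/5) = 1.03 × 10^-9 M

s ≈ 1.03 × 10^-9 M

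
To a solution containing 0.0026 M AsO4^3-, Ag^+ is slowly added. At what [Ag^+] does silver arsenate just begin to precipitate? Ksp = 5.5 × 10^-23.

[Ag^+] = 2.8 x 10^-7 M

Ag3AsO4(s) ⇌ 3 Ag^+ + AsO4^3-
Ksp = [Ag^+]^3[AsO4^3-]
Precipitation begins when Q = Ksp. With [AsO4^3-] = 0.0026 M:
5.5 × 10^-23 = (0.0026) × [Ag^+]^3
[Ag^+] = (5.5 × 10^-23 / 2.6 x 10^-3)^(1/3) = 2.8 × 10^-7 M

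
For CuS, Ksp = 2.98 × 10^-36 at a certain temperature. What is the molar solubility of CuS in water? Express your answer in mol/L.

s ≈ 1.73 × 10^-18 M

CuS(s) ⇌ Cu^2+ + S^2-
Ksp = [Cu^2+][S^2-]
With molar solubility s: [Cu^2+] = s, [S^2-] = s.
Ksp = (s)(s) = s^2
s = √(2.98 × 10^-36) = 1.73 × 10^-18 M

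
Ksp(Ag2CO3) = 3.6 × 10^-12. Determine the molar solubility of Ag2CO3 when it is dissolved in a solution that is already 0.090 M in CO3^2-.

Ag2CO3(s) ⇌ 2 Ag^+(aq) + CO3^2-(aq)
Ksp = [Ag^+]^2[CO3^2-]
Let s = moles of Ag2CO3 that dissolve per litre. [Ag^+] = 2s, [CO3^2-] = 0.090 + s ≈ 0.090 (common-ion effect: CO3^2- is already 0.090 M).
Ksp ≈ (2s)^2 × 0.090
s = 3.2 × 10^-6 M
Check: s = 3.2 × 10^-6 ≪ 0.090, so the approximation is valid.

s = 3.2 x 10^-6 M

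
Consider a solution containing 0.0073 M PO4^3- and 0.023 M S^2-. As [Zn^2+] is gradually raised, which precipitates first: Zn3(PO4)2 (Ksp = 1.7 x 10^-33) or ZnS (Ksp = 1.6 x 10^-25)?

ZnS

Precipitation of each salt starts when its ion product equals its Ksp.
For Zn3(PO4)2: 1.7 x 10^-33 = (0.0073)^2 × [Zn^2+]^3  ⇒  [Zn^2+] = 3.2 x 10^-10 M.
For ZnS: 1.6 x 10^-25 = 0.023 × [Zn^2+]  ⇒  [Zn^2+] = 7.0 x 10^-24 M.
The salt with the lower threshold [Zn^2+] precipitates first: ZnS.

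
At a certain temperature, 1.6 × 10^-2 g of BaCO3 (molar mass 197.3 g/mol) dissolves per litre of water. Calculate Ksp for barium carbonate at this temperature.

6.6 x 10^-9

Molar solubility s = (1.6 × 10^-2 g/L) / (197.3 g/mol) = 8.11 × 10^-5 M.
BaCO3(s) ⇌ Ba^2+(aq) + CO3^2-(aq)
If s mol/L of BaCO3 dissolves, [Ba^2+] = s and [CO3^2-] = s.
Ksp = [Ba^2+][CO3^2-]
Ksp = s × s = s^2
With s = 8.11 × 10^-5: Ksp = 6.6 × 10^-9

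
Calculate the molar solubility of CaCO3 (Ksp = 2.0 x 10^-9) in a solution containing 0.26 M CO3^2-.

s ≈ 7.7 × 10^-9 M

CaCO3(s) ⇌ Ca^2+(aq) + CO3^2-(aq)
Ksp = [Ca^2+][CO3^2-]
Let s be the molar solubility in this solution. [Ca^2+] = s, [CO3^2-] = 0.26 + s ≈ 0.26 (common-ion effect: CO3^2- is already 0.26 M).
Ksp ≈ s × 0.26
s = 7.7 x 10^-9 M
Check: s = 7.7 × 10^-9 ≪ 0.26, so the approximation is valid.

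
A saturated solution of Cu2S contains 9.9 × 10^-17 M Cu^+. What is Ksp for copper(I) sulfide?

Ksp = 4.9e-49

Cu2S(s) <=> 2 Cu^+(aq) + S^2-(aq)
Stoichiometry gives [S^2-] = (1/2)[Cu^+] = 4.95 × 10^-17 M.
Ksp = [Cu^+]^2[S^2-]
Ksp = (9.9 × 10^-17)^2 × 4.95 x 10^-17 = 4.9 × 10^-49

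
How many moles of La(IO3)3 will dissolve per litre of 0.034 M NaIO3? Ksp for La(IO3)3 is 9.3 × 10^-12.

La(IO3)3(s) <=> La^3+(aq) + 3 IO3^-(aq)
Ksp = [La^3+][IO3^-]^3
Let s = moles of La(IO3)3 that dissolve per litre. [La^3+] = s, [IO3^-] = 0.034 + 3s ≈ 0.034 (common-ion effect: IO3^- is already 0.034 M).
Ksp ≈ s × (0.034)^3
s = 2.4 × 10^-7 M
Check: 3s = 7.1 x 10^-7 ≪ 0.034, so the approximation is valid.

2.4 × 10^-7 M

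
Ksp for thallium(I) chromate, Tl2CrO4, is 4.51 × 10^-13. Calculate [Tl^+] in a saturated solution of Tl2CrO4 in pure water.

Tl2CrO4(s) ⇌ 2 Tl^+ + CrO4^2-
Ksp = [Tl^+]^2[CrO4^2-]
With molar solubility s: [Tl^+] = 2s, [CrO4^2-] = s.
Substituting: Ksp = (2s)^2s = 4s^3
s^3 = 4.51 × 10^-13 / 4, so s = 4.831 × 10^-5 M
[Tl^+] = 2s = 9.66 × 10^-5 M

[Tl^+] = 9.66e-5 M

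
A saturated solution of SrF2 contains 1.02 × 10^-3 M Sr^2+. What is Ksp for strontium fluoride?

SrF2(s) ⇌ Sr^2+(aq) + 2 F^-(aq)
Stoichiometry gives [F^-] = (2/1)[Sr^2+] = 2.040 × 10^-3 M.
Ksp = [Sr^2+][F^-]^2
Ksp = 1.02 × 10^-3 × (2.040 × 10^-3)^2 = 4.24 × 10^-9

Ksp ≈ 4.24 × 10^-9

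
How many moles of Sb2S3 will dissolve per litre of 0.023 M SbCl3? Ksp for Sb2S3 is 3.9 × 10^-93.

Sb2S3(s) ⇌ 2 Sb^3+ + 3 S^2-
Ksp = [Sb^3+]^2[S^2-]^3
Let s = moles of Sb2S3 that dissolve per litre. [Sb^3+] = 0.023 + 2s ≈ 0.023, [S^2-] = 3s (Ksp is small, so little additional dissolves).
Ksp ≈ (0.023)^2 × (3s)^3
s = 6.5 × 10^-31 M
Check: 2s = 1.3 × 10^-30 ≪ 0.023, so the approximation is valid.

s ≈ 6.5 x 10^-31 M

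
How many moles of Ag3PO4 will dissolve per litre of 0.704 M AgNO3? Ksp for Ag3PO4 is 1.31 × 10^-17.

3.75e-17 M

Ag3PO4(s) ⇌ 3 Ag^+ + PO4^3-
Ksp = [Ag^+]^3[PO4^3-]
If s mol/L dissolves here, [Ag^+] = 0.704 + 3s ≈ 0.704, [PO4^3-] = s (Ksp is small, so little additional dissolves).
Ksp ≈ (0.704)^3 × s
s = 3.75 × 10^-17 M
Check: 3s = 1.1 × 10^-16 ≪ 0.704, so the approximation is valid.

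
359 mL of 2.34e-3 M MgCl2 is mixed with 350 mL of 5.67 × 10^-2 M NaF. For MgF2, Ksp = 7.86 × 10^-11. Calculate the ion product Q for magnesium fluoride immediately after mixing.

Total volume = 359 + 350 = 709 mL.
[Mg^2+] = 2.34 × 10^-3 × (359/709) = 1.185 x 10^-3 M
[F^-] = 5.67 × 10^-2 × (350/709) = 2.799 × 10^-2 M
MgF2(s) ⇌ Mg^2+ + 2 F^-, so Q = [Mg^2+][F^-]^2
Q = (1.185 x 10^-3)(2.799 x 10^-2)^2 = 9.28 × 10^-7
Q > Ksp, so MgF2 will precipitate.

Q ≈ 9.28 × 10^-7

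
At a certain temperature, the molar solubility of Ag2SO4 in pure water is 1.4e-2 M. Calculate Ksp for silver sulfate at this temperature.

Ag2SO4(s) ⇌ 2 Ag^+ + SO4^2-
If s mol/L of Ag2SO4 dissolves, [Ag^+] = 2s and [SO4^2-] = s.
Ksp = [Ag^+]^2[SO4^2-]
Ksp = (2s)^2s = 4s^3
With s = 1.4 × 10^-2: Ksp = 1.1 × 10^-5

Ksp ≈ 1.1e-5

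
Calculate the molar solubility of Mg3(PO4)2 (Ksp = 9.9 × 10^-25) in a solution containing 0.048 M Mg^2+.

Mg3(PO4)2(s) ⇌ 3 Mg^2+ + 2 PO4^3-
Ksp = [Mg^2+]^3[PO4^3-]^2
Let s = moles of Mg3(PO4)2 that dissolve per litre. [Mg^2+] = 0.048 + 3s ≈ 0.048, [PO4^3-] = 2s (common-ion effect: Mg^2+ is already 0.048 M).
Ksp ≈ (0.048)^3 × (2s)^2
s = 4.7 x 10^-11 M
Check: 3s = 1.4 x 10^-10 ≪ 0.048, so the approximation is valid.

4.7e-11 M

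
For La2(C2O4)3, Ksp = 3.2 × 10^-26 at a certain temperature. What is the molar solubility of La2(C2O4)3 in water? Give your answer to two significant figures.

3.1e-6 M

La2(C2O4)3(s) ⇌ 2 La^3+ + 3 C2O4^2-
Ksp = [La^3+]^2[C2O4^2-]^3
With molar solubility s: [La^3+] = 2s, [C2O4^2-] = 3s.
Substituting: Ksp = (2s)^2(3s)^3 = 108s^5
s^5 = 3.2 × 10^-26 / 108, so s = 3.1 × 10^-6 M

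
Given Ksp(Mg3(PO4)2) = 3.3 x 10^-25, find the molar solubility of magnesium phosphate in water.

Mg3(PO4)2(s) <=> 3 Mg^2+ + 2 PO4^3-
Ksp = [Mg^2+]^3[PO4^3-]^2
With molar solubility s: [Mg^2+] = 3s, [PO4^3-] = 2s.
So Ksp = (3s)^3 × (2s)^2 = 108s^5
Solving, s = (3.3 x 10^-25/108)^(1/5) = 5.0 × 10^-6 M

5.0 × 10^-6 M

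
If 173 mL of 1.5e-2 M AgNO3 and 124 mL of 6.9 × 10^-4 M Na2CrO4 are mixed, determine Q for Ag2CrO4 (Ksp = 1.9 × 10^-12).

Total volume = 173 + 124 = 297 mL.
[Ag^+] = 1.5 × 10^-2 × (173/297) = 8.74 x 10^-3 M
[CrO4^2-] = 6.9 × 10^-4 × (124/297) = 2.88 × 10^-4 M
Ag2CrO4(s) <=> 2 Ag^+(aq) + CrO4^2-(aq), so Q = [Ag^+]^2[CrO4^2-]
Q = (8.74 x 10^-3)^2(2.88 × 10^-4) = 2.2 × 10^-8
Q > Ksp, so Ag2CrO4 will precipitate.

2.2e-8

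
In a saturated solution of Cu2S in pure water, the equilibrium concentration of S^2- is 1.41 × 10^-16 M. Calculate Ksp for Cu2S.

1.12 × 10^-47

Cu2S(s) ⇌ 2 Cu^+(aq) + S^2-(aq)
Stoichiometry gives [Cu^+] = (2/1)[S^2-] = 2.820 × 10^-16 M.
Ksp = [Cu^+]^2[S^2-]
Ksp = (2.820 x 10^-16)^2 × 1.41 x 10^-16 = 1.12 × 10^-47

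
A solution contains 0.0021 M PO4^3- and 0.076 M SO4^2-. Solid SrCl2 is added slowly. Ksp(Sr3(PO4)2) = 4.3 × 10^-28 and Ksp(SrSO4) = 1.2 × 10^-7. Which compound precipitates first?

Sr3(PO4)2

Precipitation of each salt starts when its ion product equals its Ksp.
For Sr3(PO4)2: 4.3 × 10^-28 = (0.0021)^2 × [Sr^2+]^3  ⇒  [Sr^2+] = 4.6 × 10^-8 M.
For SrSO4: 1.2 × 10^-7 = 0.076 × [Sr^2+]  ⇒  [Sr^2+] = 1.6 × 10^-6 M.
The salt with the lower threshold [Sr^2+] precipitates first: Sr3(PO4)2.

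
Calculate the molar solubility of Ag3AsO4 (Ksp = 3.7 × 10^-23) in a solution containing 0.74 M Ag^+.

Ag3AsO4(s) ⇌ 3 Ag^+(aq) + AsO4^3-(aq)
Ksp = [Ag^+]^3[AsO4^3-]
Let s be the molar solubility in this solution. [Ag^+] = 0.74 + 3s ≈ 0.74, [AsO4^3-] = s (since the Ag^+ already present dominates).
Ksp ≈ (0.74)^3 × s
s = 9.1 × 10^-23 M
Check: 3s = 2.7 x 10^-22 ≪ 0.74, so the approximation is valid.

9.1e-23 M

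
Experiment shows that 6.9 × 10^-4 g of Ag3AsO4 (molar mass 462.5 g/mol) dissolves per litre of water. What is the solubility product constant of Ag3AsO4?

Ksp ≈ 1.3e-22

Molar solubility s = (6.9 × 10^-4 g/L) / (462.5 g/mol) = 1.49 × 10^-6 M.
Ag3AsO4(s) <=> 3 Ag^+(aq) + AsO4^3-(aq)
For each mole of Ag3AsO4 that dissolves: [Ag^+] = 3s, [AsO4^3-] = s.
Ksp = [Ag^+]^3[AsO4^3-]
So Ksp = (3s)^3 × s = 27s^4
Ksp = 27 × (1.49 × 10^-6)^4 = 1.3 × 10^-22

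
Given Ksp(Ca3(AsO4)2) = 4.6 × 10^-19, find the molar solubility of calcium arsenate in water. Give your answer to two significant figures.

Ca3(AsO4)2(s) ⇌ 3 Ca^2+ + 2 AsO4^3-
Ksp = [Ca^2+]^3[AsO4^3-]^2
If s mol/L of Ca3(AsO4)2 dissolves, [Ca^2+] = 3s and [AsO4^3-] = 2s.
So Ksp = (3s)^3 × (2s)^2 = 108s^5
Solving, s = (4.6 × 10^-19/108)^(1/5) = 8.4 × 10^-5 M

s = 8.4e-5 M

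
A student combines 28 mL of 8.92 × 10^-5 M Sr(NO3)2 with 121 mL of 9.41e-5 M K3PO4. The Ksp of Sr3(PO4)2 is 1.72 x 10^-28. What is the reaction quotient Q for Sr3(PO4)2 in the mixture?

Total volume = 28 + 121 = 149 mL.
[Sr^2+] = 8.92 x 10^-5 × (28/149) = 1.676 x 10^-5 M
[PO4^3-] = 9.41 × 10^-5 × (121/149) = 7.642 × 10^-5 M
Sr3(PO4)2(s) <=> 3 Sr^2+ + 2 PO4^3-, so Q = [Sr^2+]^3[PO4^3-]^2
Q = (1.676 x 10^-5)^3(7.642 × 10^-5)^2 = 2.75 × 10^-23
Q > Ksp, so Sr3(PO4)2 will precipitate.

Q ≈ 2.75 × 10^-23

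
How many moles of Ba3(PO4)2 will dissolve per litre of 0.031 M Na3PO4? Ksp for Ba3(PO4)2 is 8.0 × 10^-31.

Ba3(PO4)2(s) <=> 3 Ba^2+ + 2 PO4^3-
Ksp = [Ba^2+]^3[PO4^3-]^2
Let s be the molar solubility in this solution. [Ba^2+] = 3s, [PO4^3-] = 0.031 + 2s ≈ 0.031 (Ksp is small, so little additional dissolves).
Ksp ≈ (3s)^3 × (0.031)^2
s = 3.1 × 10^-10 M
Check: 2s = 6.3 × 10^-10 ≪ 0.031, so the approximation is valid.

3.1e-10 M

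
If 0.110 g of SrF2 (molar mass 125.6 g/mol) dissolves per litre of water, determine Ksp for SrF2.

Molar solubility s = (1.10 × 10^-1 g/L) / (125.6 g/mol) = 8.758 × 10^-4 M.
SrF2(s) ⇌ Sr^2+ + 2 F^-
Let s = molar solubility. Then [Sr^2+] = s and [F^-] = 2s.
Ksp = [Sr^2+][F^-]^2
Substituting: Ksp = s(2s)^2 = 4s^3
Ksp = 4 × (8.758 x 10^-4)^3 = 2.69 x 10^-9

Ksp ≈ 2.69 × 10^-9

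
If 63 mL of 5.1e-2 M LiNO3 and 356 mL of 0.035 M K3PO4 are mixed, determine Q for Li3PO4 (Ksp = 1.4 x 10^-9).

Q = 1.3e-8

Total volume = 63 + 356 = 419 mL.
[Li^+] = 5.1 x 10^-2 × (63/419) = 7.67 x 10^-3 M
[PO4^3-] = 3.5 × 10^-2 × (356/419) = 2.97 × 10^-2 M
Li3PO4(s) <=> 3 Li^+ + PO4^3-, so Q = [Li^+]^3[PO4^3-]
Q = (7.67 × 10^-3)^3(2.97 × 10^-2) = 1.3 × 10^-8
Q > Ksp, so Li3PO4 will precipitate.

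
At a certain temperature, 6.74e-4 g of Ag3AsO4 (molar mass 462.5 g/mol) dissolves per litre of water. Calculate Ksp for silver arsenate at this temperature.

Ksp = 1.22 × 10^-22

Molar solubility s = (6.74 x 10^-4 g/L) / (462.5 g/mol) = 1.457 x 10^-6 M.
Ag3AsO4(s) ⇌ 3 Ag^+ + AsO4^3-
With molar solubility s: [Ag^+] = 3s, [AsO4^3-] = s.
Ksp = [Ag^+]^3[AsO4^3-]
Ksp = (3s)^3s = 27s^4
With s = 1.457 x 10^-6: Ksp = 1.22 × 10^-22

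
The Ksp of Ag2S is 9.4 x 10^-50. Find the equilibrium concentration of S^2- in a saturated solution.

Ag2S(s) ⇌ 2 Ag^+ + S^2-
Ksp = [Ag^+]^2[S^2-]
With molar solubility s: [Ag^+] = 2s, [S^2-] = s.
Ksp = (2s)^2s = 4s^3
s = (9.4 x 10^-50 / 4)^(1/3) = 2.86 x 10^-17 M
[S^2-] = s = 2.9 x 10^-17 M

[S^2-] = 2.9 × 10^-17 M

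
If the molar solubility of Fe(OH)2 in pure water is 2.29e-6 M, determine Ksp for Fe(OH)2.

4.80e-17

Fe(OH)2(s) ⇌ Fe^2+(aq) + 2 OH^-(aq)
For each mole of Fe(OH)2 that dissolves: [Fe^2+] = s, [OH^-] = 2s.
Ksp = [Fe^2+][OH^-]^2
Substituting: Ksp = s(2s)^2 = 4s^3
With s = 2.29 x 10^-6: Ksp = 4.80 x 10^-17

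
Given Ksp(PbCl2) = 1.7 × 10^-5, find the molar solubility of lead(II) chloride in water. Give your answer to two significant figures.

s = 1.6 × 10^-2 M

PbCl2(s) ⇌ Pb^2+ + 2 Cl^-
Ksp = [Pb^2+][Cl^-]^2
If s mol/L of PbCl2 dissolves, [Pb^2+] = s and [Cl^-] = 2s.
So Ksp = s × (2s)^2 = 4s^3
s = (1.7 × 10^-5 / 4)^(1/3) = 1.6 × 10^-2 M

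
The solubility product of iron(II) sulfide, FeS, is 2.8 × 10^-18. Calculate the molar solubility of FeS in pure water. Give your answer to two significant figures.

s = 1.7e-9 M

FeS(s) ⇌ Fe^2+(aq) + S^2-(aq)
Ksp = [Fe^2+][S^2-]
If s mol/L of FeS dissolves, [Fe^2+] = s and [S^2-] = s.
Ksp = s^2
s = √(2.8 × 10^-18) = 1.7 × 10^-9 M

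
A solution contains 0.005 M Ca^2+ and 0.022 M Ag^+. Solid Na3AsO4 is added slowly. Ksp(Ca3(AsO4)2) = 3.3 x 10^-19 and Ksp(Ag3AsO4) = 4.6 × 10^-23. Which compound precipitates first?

Precipitation of each salt starts when its ion product equals its Ksp.
For Ca3(AsO4)2: 3.3 x 10^-19 = (0.005)^3 × [AsO4^3-]^2  ⇒  [AsO4^3-] = 1.6 × 10^-6 M.
For Ag3AsO4: 4.6 × 10^-23 = (0.022)^3 × [AsO4^3-]  ⇒  [AsO4^3-] = 4.3 × 10^-18 M.
The salt with the lower threshold [AsO4^3-] precipitates first: Ag3AsO4.

Ag3AsO4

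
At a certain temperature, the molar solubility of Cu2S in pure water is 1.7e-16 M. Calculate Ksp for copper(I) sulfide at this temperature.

Cu2S(s) ⇌ 2 Cu^+ + S^2-
If s mol/L of Cu2S dissolves, [Cu^+] = 2s and [S^2-] = s.
Ksp = [Cu^+]^2[S^2-]
Ksp = (2s)^2s = 4s^3
Ksp = 4 × (1.7 × 10^-16)^3 = 2.0 × 10^-47

Ksp ≈ 2.0 x 10^-47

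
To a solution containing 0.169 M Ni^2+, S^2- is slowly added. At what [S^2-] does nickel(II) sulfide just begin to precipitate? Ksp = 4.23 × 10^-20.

[S^2-] = 2.50 × 10^-19 M

NiS(s) <=> Ni^2+(aq) + S^2-(aq)
Ksp = [Ni^2+][S^2-]
Precipitation begins when Q = Ksp. With [Ni^2+] = 0.169 M:
4.23 × 10^-20 = (0.169) × [S^2-]
[S^2-] = (4.23 × 10^-20 / 1.69 × 10^-1) = 2.50 × 10^-19 M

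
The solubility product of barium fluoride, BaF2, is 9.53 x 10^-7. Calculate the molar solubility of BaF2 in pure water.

BaF2(s) ⇌ Ba^2+ + 2 F^-
Ksp = [Ba^2+][F^-]^2
Let s = molar solubility. Then [Ba^2+] = s and [F^-] = 2s.
Substituting: Ksp = s(2s)^2 = 4s^3
Solving, s = (9.53 x 10^-7/4)^(1/3) = 6.20 × 10^-3 M

s = 6.20e-3 M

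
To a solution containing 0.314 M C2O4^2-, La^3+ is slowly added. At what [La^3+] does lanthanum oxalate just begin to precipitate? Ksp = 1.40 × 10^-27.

[La^3+] = 2.13e-13 M

La2(C2O4)3(s) ⇌ 2 La^3+ + 3 C2O4^2-
Ksp = [La^3+]^2[C2O4^2-]^3
Precipitation begins when Q = Ksp. With [C2O4^2-] = 0.314 M:
1.40 × 10^-27 = (0.314)^3 × [La^3+]^2
[La^3+] = (1.40 × 10^-27 / 3.096 x 10^-2)^(1/2) = 2.13 × 10^-13 M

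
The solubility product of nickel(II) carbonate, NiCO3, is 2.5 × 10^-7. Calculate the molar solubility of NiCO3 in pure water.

s ≈ 5.0 × 10^-4 M

NiCO3(s) ⇌ Ni^2+ + CO3^2-
Ksp = [Ni^2+][CO3^2-]
Let s = molar solubility. Then [Ni^2+] = s and [CO3^2-] = s.
Ksp = s × s = s^2
s = √(2.5 × 10^-7) = 5.0 × 10^-4 M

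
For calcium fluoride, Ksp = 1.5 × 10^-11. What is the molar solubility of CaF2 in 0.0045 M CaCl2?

CaF2(s) ⇌ Ca^2+ + 2 F^-
Ksp = [Ca^2+][F^-]^2
Let s be the molar solubility in this solution. [Ca^2+] = 0.0045 + s ≈ 0.0045, [F^-] = 2s (since Ca^2+ from CaCl2 dominates).
Ksp ≈ 0.0045 × (2s)^2
s = 2.9 x 10^-5 M
Check: s = 2.9 × 10^-5 ≪ 0.0045, so the approximation is valid.

s ≈ 2.9e-5 M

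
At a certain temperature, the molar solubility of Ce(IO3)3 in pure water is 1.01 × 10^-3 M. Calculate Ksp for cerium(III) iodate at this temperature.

Ce(IO3)3(s) ⇌ Ce^3+ + 3 IO3^-
With molar solubility s: [Ce^3+] = s, [IO3^-] = 3s.
Ksp = [Ce^3+][IO3^-]^3
So Ksp = s × (3s)^3 = 27s^4
With s = 1.01 × 10^-3: Ksp = 2.81 × 10^-11

Ksp = 2.81e-11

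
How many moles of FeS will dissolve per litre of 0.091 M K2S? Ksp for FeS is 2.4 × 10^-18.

FeS(s) ⇌ Fe^2+ + S^2-
Ksp = [Fe^2+][S^2-]
If s mol/L dissolves here, [Fe^2+] = s, [S^2-] = 0.091 + s ≈ 0.091 (Ksp is small, so little additional dissolves).
Ksp ≈ s × 0.091
s = 2.6 x 10^-17 M
Check: s = 2.6 x 10^-17 ≪ 0.091, so the approximation is valid.

2.6 × 10^-17 M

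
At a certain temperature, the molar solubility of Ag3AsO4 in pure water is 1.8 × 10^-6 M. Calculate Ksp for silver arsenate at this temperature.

Ag3AsO4(s) ⇌ 3 Ag^+ + AsO4^3-
If s mol/L of Ag3AsO4 dissolves, [Ag^+] = 3s and [AsO4^3-] = s.
Ksp = [Ag^+]^3[AsO4^3-]
Substituting: Ksp = (3s)^3s = 27s^4
With s = 1.8 x 10^-6: Ksp = 2.8 × 10^-22

Ksp ≈ 2.8e-22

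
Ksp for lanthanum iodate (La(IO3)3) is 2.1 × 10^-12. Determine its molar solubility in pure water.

s ≈ 5.3 × 10^-4 M

La(IO3)3(s) <=> La^3+ + 3 IO3^-
Ksp = [La^3+][IO3^-]^3
Let s = molar solubility. Then [La^3+] = s and [IO3^-] = 3s.
So Ksp = s × (3s)^3 = 27s^4
s = (2.1 × 10^-12 / 27)^(1/4) = 5.3 × 10^-4 M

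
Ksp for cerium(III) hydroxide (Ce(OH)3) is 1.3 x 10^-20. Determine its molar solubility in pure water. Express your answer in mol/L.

s ≈ 4.7e-6 M

Ce(OH)3(s) ⇌ Ce^3+ + 3 OH^-
Ksp = [Ce^3+][OH^-]^3
Let s = molar solubility. Then [Ce^3+] = s and [OH^-] = 3s.
So Ksp = s × (3s)^3 = 27s^4
s = (1.3 x 10^-20 / 27)^(1/4) = 4.7 x 10^-6 M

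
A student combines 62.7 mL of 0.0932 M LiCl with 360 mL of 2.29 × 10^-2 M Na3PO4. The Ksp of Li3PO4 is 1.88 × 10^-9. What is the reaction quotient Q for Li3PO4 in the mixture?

5.15 x 10^-8

Total volume = 62.7 + 360 = 422.7 mL.
[Li^+] = 9.32 × 10^-2 × (62.7/422.7) = 1.382 x 10^-2 M
[PO4^3-] = 2.29 × 10^-2 × (360/422.7) = 1.950 × 10^-2 M
Li3PO4(s) <=> 3 Li^+ + PO4^3-, so Q = [Li^+]^3[PO4^3-]
Q = (1.382 × 10^-2)^3(1.950 × 10^-2) = 5.15 × 10^-8
Q > Ksp, so Li3PO4 will precipitate.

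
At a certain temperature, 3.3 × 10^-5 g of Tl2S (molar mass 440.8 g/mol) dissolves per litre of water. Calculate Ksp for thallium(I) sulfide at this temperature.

1.7e-21

Molar solubility s = (3.3 x 10^-5 g/L) / (440.8 g/mol) = 7.49 x 10^-8 M.
Tl2S(s) ⇌ 2 Tl^+ + S^2-
With molar solubility s: [Tl^+] = 2s, [S^2-] = s.
Ksp = [Tl^+]^2[S^2-]
Substituting: Ksp = (2s)^2s = 4s^3
Ksp = 4 × (7.49 x 10^-8)^3 = 1.7 × 10^-21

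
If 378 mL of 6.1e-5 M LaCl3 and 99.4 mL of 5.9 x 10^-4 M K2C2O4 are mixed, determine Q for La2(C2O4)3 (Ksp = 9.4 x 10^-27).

4.3e-21

Total volume = 378 + 99.4 = 477.4 mL.
[La^3+] = 6.1 × 10^-5 × (378/477.4) = 4.83 × 10^-5 M
[C2O4^2-] = 5.9 x 10^-4 × (99.4/477.4) = 1.23 × 10^-4 M
La2(C2O4)3(s) ⇌ 2 La^3+ + 3 C2O4^2-, so Q = [La^3+]^2[C2O4^2-]^3
Q = (4.83 × 10^-5)^2(1.23 × 10^-4)^3 = 4.3 × 10^-21
Q > Ksp, so La2(C2O4)3 will precipitate.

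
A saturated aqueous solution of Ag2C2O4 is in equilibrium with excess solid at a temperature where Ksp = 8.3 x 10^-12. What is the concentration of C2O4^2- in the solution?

1.3 × 10^-4 M

Ag2C2O4(s) ⇌ 2 Ag^+(aq) + C2O4^2-(aq)
Ksp = [Ag^+]^2[C2O4^2-]
If s mol/L of Ag2C2O4 dissolves, [Ag^+] = 2s and [C2O4^2-] = s.
Ksp = (2s)^2s = 4s^3
s^3 = 8.3 x 10^-12 / 4, so s = 1.28 × 10^-4 M
[C2O4^2-] = s = 1.3 x 10^-4 M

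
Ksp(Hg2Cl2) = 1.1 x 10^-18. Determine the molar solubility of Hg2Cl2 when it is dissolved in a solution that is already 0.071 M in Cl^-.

Hg2Cl2(s) <=> Hg2^2+ + 2 Cl^-
Ksp = [Hg2^2+][Cl^-]^2
Let s be the molar solubility in this solution. [Hg2^2+] = s, [Cl^-] = 0.071 + 2s ≈ 0.071 (since the Cl^- already present dominates).
Ksp ≈ s × (0.071)^2
s = 2.2 × 10^-16 M
Check: 2s = 4.4 × 10^-16 ≪ 0.071, so the approximation is valid.

s ≈ 2.2 × 10^-16 M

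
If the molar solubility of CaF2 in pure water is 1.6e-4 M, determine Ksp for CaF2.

Ksp ≈ 1.6 × 10^-11

CaF2(s) <=> Ca^2+ + 2 F^-
For each mole of CaF2 that dissolves: [Ca^2+] = s, [F^-] = 2s.
Ksp = [Ca^2+][F^-]^2
So Ksp = s × (2s)^2 = 4s^3
With s = 1.6 x 10^-4: Ksp = 1.6 × 10^-11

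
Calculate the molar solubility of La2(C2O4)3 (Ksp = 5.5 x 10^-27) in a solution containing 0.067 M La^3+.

La2(C2O4)3(s) ⇌ 2 La^3+(aq) + 3 C2O4^2-(aq)
Ksp = [La^3+]^2[C2O4^2-]^3
If s mol/L dissolves here, [La^3+] = 0.067 + 2s ≈ 0.067, [C2O4^2-] = 3s (Ksp is small, so little additional dissolves).
Ksp ≈ (0.067)^2 × (3s)^3
s = 3.6 × 10^-9 M
Check: 2s = 7.1 × 10^-9 ≪ 0.067, so the approximation is valid.

s ≈ 3.6 × 10^-9 M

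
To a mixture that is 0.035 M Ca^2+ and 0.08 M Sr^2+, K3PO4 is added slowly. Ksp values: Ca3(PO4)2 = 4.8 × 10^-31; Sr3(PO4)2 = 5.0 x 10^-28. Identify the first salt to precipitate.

Ca3(PO4)2

Precipitation of each salt starts when its ion product equals its Ksp.
For Ca3(PO4)2: 4.8 × 10^-31 = (0.035)^3 × [PO4^3-]^2  ⇒  [PO4^3-] = 1.1 x 10^-13 M.
For Sr3(PO4)2: 5.0 x 10^-28 = (0.08)^3 × [PO4^3-]^2  ⇒  [PO4^3-] = 9.9 × 10^-13 M.
The salt with the lower threshold [PO4^3-] precipitates first: Ca3(PO4)2.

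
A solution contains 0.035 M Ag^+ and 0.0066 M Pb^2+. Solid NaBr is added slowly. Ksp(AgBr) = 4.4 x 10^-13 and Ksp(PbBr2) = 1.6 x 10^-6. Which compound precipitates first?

Precipitation of each salt starts when its ion product equals its Ksp.
For AgBr: 4.4 x 10^-13 = 0.035 × [Br^-]  ⇒  [Br^-] = 1.3 x 10^-11 M.
For PbBr2: 1.6 x 10^-6 = 0.0066 × [Br^-]^2  ⇒  [Br^-] = 1.6 x 10^-2 M.
The salt with the lower threshold [Br^-] precipitates first: AgBr.

AgBr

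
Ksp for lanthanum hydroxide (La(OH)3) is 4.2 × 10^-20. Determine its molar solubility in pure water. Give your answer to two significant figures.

La(OH)3(s) ⇌ La^3+ + 3 OH^-
Ksp = [La^3+][OH^-]^3
With molar solubility s: [La^3+] = s, [OH^-] = 3s.
So Ksp = s × (3s)^3 = 27s^4
s^4 = 4.2 × 10^-20 / 27, so s = 6.3 x 10^-6 M

s = 6.3e-6 M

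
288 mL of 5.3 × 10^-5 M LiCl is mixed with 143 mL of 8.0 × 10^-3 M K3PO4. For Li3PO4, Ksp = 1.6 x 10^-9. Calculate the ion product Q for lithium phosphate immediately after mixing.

1.2 x 10^-16

Total volume = 288 + 143 = 431 mL.
[Li^+] = 5.3 × 10^-5 × (288/431) = 3.54 x 10^-5 M
[PO4^3-] = 8.0 x 10^-3 × (143/431) = 2.65 x 10^-3 M
Li3PO4(s) <=> 3 Li^+ + PO4^3-, so Q = [Li^+]^3[PO4^3-]
Q = (3.54 × 10^-5)^3(2.65 × 10^-3) = 1.2 x 10^-16
Q < Ksp, so no precipitate of Li3PO4 forms.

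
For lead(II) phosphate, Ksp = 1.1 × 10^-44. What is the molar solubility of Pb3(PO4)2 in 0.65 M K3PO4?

Pb3(PO4)2(s) ⇌ 3 Pb^2+ + 2 PO4^3-
Ksp = [Pb^2+]^3[PO4^3-]^2
Let s be the molar solubility in this solution. [Pb^2+] = 3s, [PO4^3-] = 0.65 + 2s ≈ 0.65 (Ksp is small, so little additional dissolves).
Ksp ≈ (3s)^3 × (0.65)^2
s = 9.9 × 10^-16 M
Check: 2s = 2.0 × 10^-15 ≪ 0.65, so the approximation is valid.

s = 9.9e-16 M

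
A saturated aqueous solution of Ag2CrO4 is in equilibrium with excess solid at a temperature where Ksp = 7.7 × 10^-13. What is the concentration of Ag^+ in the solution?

Ag2CrO4(s) ⇌ 2 Ag^+(aq) + CrO4^2-(aq)
Ksp = [Ag^+]^2[CrO4^2-]
If s mol/L of Ag2CrO4 dissolves, [Ag^+] = 2s and [CrO4^2-] = s.
Ksp = (2s)^2s = 4s^3
s^3 = 7.7 × 10^-13 / 4, so s = 5.77 × 10^-5 M
[Ag^+] = 2s = 1.2 × 10^-4 M

1.2e-4 M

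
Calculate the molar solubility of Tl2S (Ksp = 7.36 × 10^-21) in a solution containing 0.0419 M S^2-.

s ≈ 2.10 × 10^-10 M

Tl2S(s) ⇌ 2 Tl^+ + S^2-
Ksp = [Tl^+]^2[S^2-]
Let s be the molar solubility in this solution. [Tl^+] = 2s, [S^2-] = 0.0419 + s ≈ 0.0419 (Ksp is small, so little additional dissolves).
Ksp ≈ (2s)^2 × 0.0419
s = 2.10 × 10^-10 M
Check: s = 2.1 × 10^-10 ≪ 0.0419, so the approximation is valid.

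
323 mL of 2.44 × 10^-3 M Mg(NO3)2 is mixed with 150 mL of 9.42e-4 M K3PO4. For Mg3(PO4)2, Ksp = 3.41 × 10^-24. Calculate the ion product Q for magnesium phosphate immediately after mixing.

Total volume = 323 + 150 = 473 mL.
[Mg^2+] = 2.44 x 10^-3 × (323/473) = 1.666 × 10^-3 M
[PO4^3-] = 9.42 × 10^-4 × (150/473) = 2.987 × 10^-4 M
Mg3(PO4)2(s) ⇌ 3 Mg^2+ + 2 PO4^3-, so Q = [Mg^2+]^3[PO4^3-]^2
Q = (1.666 x 10^-3)^3(2.987 x 10^-4)^2 = 4.13 × 10^-16
Q > Ksp, so Mg3(PO4)2 will precipitate.

Q = 4.13 × 10^-16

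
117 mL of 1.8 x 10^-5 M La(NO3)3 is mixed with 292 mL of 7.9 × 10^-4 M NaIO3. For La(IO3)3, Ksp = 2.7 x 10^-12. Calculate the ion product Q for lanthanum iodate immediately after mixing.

Q = 9.2 × 10^-16

Total volume = 117 + 292 = 409 mL.
[La^3+] = 1.8 × 10^-5 × (117/409) = 5.15 × 10^-6 M
[IO3^-] = 7.9 × 10^-4 × (292/409) = 5.64 × 10^-4 M
La(IO3)3(s) <=> La^3+ + 3 IO3^-, so Q = [La^3+][IO3^-]^3
Q = (5.15 × 10^-6)(5.64 × 10^-4)^3 = 9.2 x 10^-16
Q < Ksp, so no precipitate of La(IO3)3 forms.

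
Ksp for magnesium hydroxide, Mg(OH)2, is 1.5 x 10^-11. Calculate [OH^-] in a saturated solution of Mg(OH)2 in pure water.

[OH^-] ≈ 3.1e-4 M

Mg(OH)2(s) ⇌ Mg^2+(aq) + 2 OH^-(aq)
Ksp = [Mg^2+][OH^-]^2
For each mole of Mg(OH)2 that dissolves: [Mg^2+] = s, [OH^-] = 2s.
Ksp = s(2s)^2 = 4s^3
s = (1.5 x 10^-11 / 4)^(1/3) = 1.55 × 10^-4 M
[OH^-] = 2s = 3.1 × 10^-4 M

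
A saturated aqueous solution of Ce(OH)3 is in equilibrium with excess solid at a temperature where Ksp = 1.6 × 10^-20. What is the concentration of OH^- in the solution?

Ce(OH)3(s) ⇌ Ce^3+ + 3 OH^-
Ksp = [Ce^3+][OH^-]^3
For each mole of Ce(OH)3 that dissolves: [Ce^3+] = s, [OH^-] = 3s.
So Ksp = s × (3s)^3 = 27s^4
s = (1.6 × 10^-20 / 27)^(1/4) = 4.93 × 10^-6 M
[OH^-] = 3s = 1.5 × 10^-5 M

[OH^-] ≈ 1.5e-5 M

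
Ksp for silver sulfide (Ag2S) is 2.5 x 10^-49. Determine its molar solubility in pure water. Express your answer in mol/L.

Ag2S(s) ⇌ 2 Ag^+(aq) + S^2-(aq)
Ksp = [Ag^+]^2[S^2-]
If s mol/L of Ag2S dissolves, [Ag^+] = 2s and [S^2-] = s.
So Ksp = (2s)^2 × s = 4s^3
Solving, s = (2.5 x 10^-49/4)^(1/3) = 4.0 × 10^-17 M

s ≈ 4.0 × 10^-17 M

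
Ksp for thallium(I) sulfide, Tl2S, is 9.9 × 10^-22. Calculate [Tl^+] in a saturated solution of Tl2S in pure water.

[Tl^+] = 1.3 × 10^-7 M

Tl2S(s) ⇌ 2 Tl^+(aq) + S^2-(aq)
Ksp = [Tl^+]^2[S^2-]
For each mole of Tl2S that dissolves: [Tl^+] = 2s, [S^2-] = s.
Ksp = (2s)^2s = 4s^3
s^3 = 9.9 × 10^-22 / 4, so s = 6.28 × 10^-8 M
[Tl^+] = 2s = 1.3 × 10^-7 M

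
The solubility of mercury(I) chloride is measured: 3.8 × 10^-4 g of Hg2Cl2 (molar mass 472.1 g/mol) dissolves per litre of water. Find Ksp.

Ksp ≈ 2.1 x 10^-18

Molar solubility s = (3.8 × 10^-4 g/L) / (472.1 g/mol) = 8.05 × 10^-7 M.
Hg2Cl2(s) ⇌ Hg2^2+(aq) + 2 Cl^-(aq)
If s mol/L of Hg2Cl2 dissolves, [Hg2^2+] = s and [Cl^-] = 2s.
Ksp = [Hg2^2+][Cl^-]^2
So Ksp = s × (2s)^2 = 4s^3
With s = 8.05 × 10^-7: Ksp = 2.1 × 10^-18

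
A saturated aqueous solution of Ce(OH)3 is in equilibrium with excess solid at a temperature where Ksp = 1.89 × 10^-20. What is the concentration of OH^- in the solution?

Ce(OH)3(s) ⇌ Ce^3+(aq) + 3 OH^-(aq)
Ksp = [Ce^3+][OH^-]^3
If s mol/L of Ce(OH)3 dissolves, [Ce^3+] = s and [OH^-] = 3s.
So Ksp = s × (3s)^3 = 27s^4
Solving, s = (1.89 × 10^-20/27)^(1/4) = 5.144 × 10^-6 M
[OH^-] = 3s = 1.54 x 10^-5 M

1.54 x 10^-5 M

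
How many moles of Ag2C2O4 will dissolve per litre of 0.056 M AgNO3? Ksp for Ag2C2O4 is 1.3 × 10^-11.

4.1 × 10^-9 M

Ag2C2O4(s) ⇌ 2 Ag^+ + C2O4^2-
Ksp = [Ag^+]^2[C2O4^2-]
Let s = moles of Ag2C2O4 that dissolve per litre. [Ag^+] = 0.056 + 2s ≈ 0.056, [C2O4^2-] = s (common-ion effect: Ag^+ is already 0.056 M).
Ksp ≈ (0.056)^2 × s
s = 4.1 x 10^-9 M
Check: 2s = 8.3 × 10^-9 ≪ 0.056, so the approximation is valid.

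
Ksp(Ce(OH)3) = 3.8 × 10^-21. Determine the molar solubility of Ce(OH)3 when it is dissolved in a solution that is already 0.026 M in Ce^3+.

s ≈ 1.8 × 10^-7 M

Ce(OH)3(s) ⇌ Ce^3+(aq) + 3 OH^-(aq)
Ksp = [Ce^3+][OH^-]^3
Let s be the molar solubility in this solution. [Ce^3+] = 0.026 + s ≈ 0.026, [OH^-] = 3s (since the Ce^3+ already present dominates).
Ksp ≈ 0.026 × (3s)^3
s = 1.8 × 10^-7 M
Check: s = 1.8 × 10^-7 ≪ 0.026, so the approximation is valid.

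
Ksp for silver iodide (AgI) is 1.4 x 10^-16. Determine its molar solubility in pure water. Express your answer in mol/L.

1.2e-8 M

AgI(s) ⇌ Ag^+(aq) + I^-(aq)
Ksp = [Ag^+][I^-]
With molar solubility s: [Ag^+] = s, [I^-] = s.
Ksp = s × s = s^2
s = √(1.4 x 10^-16) = 1.2 × 10^-8 M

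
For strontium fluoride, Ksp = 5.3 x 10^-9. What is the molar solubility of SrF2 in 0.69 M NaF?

s ≈ 1.1 x 10^-8 M

SrF2(s) ⇌ Sr^2+(aq) + 2 F^-(aq)
Ksp = [Sr^2+][F^-]^2
If s mol/L dissolves here, [Sr^2+] = s, [F^-] = 0.69 + 2s ≈ 0.69 (Ksp is small, so little additional dissolves).
Ksp ≈ s × (0.69)^2
s = 1.1 × 10^-8 M
Check: 2s = 2.2 x 10^-8 ≪ 0.69, so the approximation is valid.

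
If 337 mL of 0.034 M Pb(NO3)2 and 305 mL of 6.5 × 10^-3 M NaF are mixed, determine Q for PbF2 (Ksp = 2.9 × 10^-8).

Total volume = 337 + 305 = 642 mL.
[Pb^2+] = 3.4 × 10^-2 × (337/642) = 1.78 × 10^-2 M
[F^-] = 6.5 × 10^-3 × (305/642) = 3.09 × 10^-3 M
PbF2(s) ⇌ Pb^2+(aq) + 2 F^-(aq), so Q = [Pb^2+][F^-]^2
Q = (1.78 × 10^-2)(3.09 x 10^-3)^2 = 1.7 × 10^-7
Q > Ksp, so PbF2 will precipitate.

Q ≈ 1.7e-7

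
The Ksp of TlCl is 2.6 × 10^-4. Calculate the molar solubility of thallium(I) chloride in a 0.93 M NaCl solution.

TlCl(s) <=> Tl^+ + Cl^-
Ksp = [Tl^+][Cl^-]
Let s = moles of TlCl that dissolve per litre. [Tl^+] = s, [Cl^-] = 0.93 + s ≈ 0.93 (Ksp is small, so little additional dissolves).
Ksp ≈ s × 0.93
s = 2.8 × 10^-4 M
Check: s = 2.8 × 10^-4 ≪ 0.93, so the approximation is valid.

s ≈ 2.8e-4 M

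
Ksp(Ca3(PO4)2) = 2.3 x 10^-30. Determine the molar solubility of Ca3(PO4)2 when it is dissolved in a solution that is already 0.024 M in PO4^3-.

Ca3(PO4)2(s) ⇌ 3 Ca^2+(aq) + 2 PO4^3-(aq)
Ksp = [Ca^2+]^3[PO4^3-]^2
Let s be the molar solubility in this solution. [Ca^2+] = 3s, [PO4^3-] = 0.024 + 2s ≈ 0.024 (common-ion effect: PO4^3- is already 0.024 M).
Ksp ≈ (3s)^3 × (0.024)^2
s = 5.3 × 10^-10 M
Check: 2s = 1.1 x 10^-9 ≪ 0.024, so the approximation is valid.

s = 5.3 × 10^-10 M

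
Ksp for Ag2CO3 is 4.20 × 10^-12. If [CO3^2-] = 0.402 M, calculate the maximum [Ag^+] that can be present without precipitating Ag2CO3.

3.23 × 10^-6 M

Ag2CO3(s) ⇌ 2 Ag^+(aq) + CO3^2-(aq)
Ksp = [Ag^+]^2[CO3^2-]
Precipitation begins when Q = Ksp. With [CO3^2-] = 0.402 M:
4.20 × 10^-12 = (0.402) × [Ag^+]^2
[Ag^+] = (4.20 × 10^-12 / 4.02 x 10^-1)^(1/2) = 3.23 × 10^-6 M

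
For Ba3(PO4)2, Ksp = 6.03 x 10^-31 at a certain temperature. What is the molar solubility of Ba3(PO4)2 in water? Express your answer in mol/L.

s = 3.54 × 10^-7 M

Ba3(PO4)2(s) ⇌ 3 Ba^2+(aq) + 2 PO4^3-(aq)
Ksp = [Ba^2+]^3[PO4^3-]^2
For each mole of Ba3(PO4)2 that dissolves: [Ba^2+] = 3s, [PO4^3-] = 2s.
So Ksp = (3s)^3 × (2s)^2 = 108s^5
s^5 = 6.03 x 10^-31 / 108, so s = 3.54 × 10^-7 M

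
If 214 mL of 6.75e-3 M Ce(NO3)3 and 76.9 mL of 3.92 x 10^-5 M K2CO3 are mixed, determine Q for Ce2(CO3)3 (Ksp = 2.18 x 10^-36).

2.74 x 10^-20

Total volume = 214 + 76.9 = 290.9 mL.
[Ce^3+] = 6.75 × 10^-3 × (214/290.9) = 4.966 × 10^-3 M
[CO3^2-] = 3.92 × 10^-5 × (76.9/290.9) = 1.036 x 10^-5 M
Ce2(CO3)3(s) ⇌ 2 Ce^3+(aq) + 3 CO3^2-(aq), so Q = [Ce^3+]^2[CO3^2-]^3
Q = (4.966 × 10^-3)^2(1.036 × 10^-5)^3 = 2.74 × 10^-20
Q > Ksp, so Ce2(CO3)3 will precipitate.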